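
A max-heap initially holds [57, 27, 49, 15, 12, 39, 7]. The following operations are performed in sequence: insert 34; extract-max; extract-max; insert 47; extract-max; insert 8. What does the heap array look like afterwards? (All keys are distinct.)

[39, 34, 15, 27, 12, 7, 8]

insert 34:
  append 34 at index 7 → [57, 27, 49, 15, 12, 39, 7, 34]
  34 > parent 15 at index 3, swap → [57, 27, 49, 34, 12, 39, 7, 15]
  34 > parent 27 at index 1, swap → [57, 34, 49, 27, 12, 39, 7, 15]
extract-max → returns 57:
  remove root 57; move last element 15 to root → [15, 34, 49, 27, 12, 39, 7]
  15 vs larger child 49 at index 2, swap → [49, 34, 15, 27, 12, 39, 7]
  15 vs larger child 39 at index 5, swap → [49, 34, 39, 27, 12, 15, 7]
extract-max → returns 49:
  remove root 49; move last element 7 to root → [7, 34, 39, 27, 12, 15]
  7 vs larger child 39 at index 2, swap → [39, 34, 7, 27, 12, 15]
  7 vs only child 15 at index 5, swap → [39, 34, 15, 27, 12, 7]
insert 47:
  append 47 at index 6 → [39, 34, 15, 27, 12, 7, 47]
  47 > parent 15 at index 2, swap → [39, 34, 47, 27, 12, 7, 15]
  47 > parent 39 at index 0, swap → [47, 34, 39, 27, 12, 7, 15]
extract-max → returns 47:
  remove root 47; move last element 15 to root → [15, 34, 39, 27, 12, 7]
  15 vs larger child 39 at index 2, swap → [39, 34, 15, 27, 12, 7]
insert 8:
  append 8 at index 6 → [39, 34, 15, 27, 12, 7, 8] (no swap needed)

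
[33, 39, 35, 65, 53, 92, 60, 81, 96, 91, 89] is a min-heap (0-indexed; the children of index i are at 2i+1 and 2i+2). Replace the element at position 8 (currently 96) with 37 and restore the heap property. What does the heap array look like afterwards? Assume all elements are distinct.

[33, 37, 35, 39, 53, 92, 60, 81, 65, 91, 89]

set index 8 from 96 to 37 → [33, 39, 35, 65, 53, 92, 60, 81, 37, 91, 89]
37 < parent 65 at index 3, swap → [33, 39, 35, 37, 53, 92, 60, 81, 65, 91, 89]
37 < parent 39 at index 1, swap → [33, 37, 35, 39, 53, 92, 60, 81, 65, 91, 89]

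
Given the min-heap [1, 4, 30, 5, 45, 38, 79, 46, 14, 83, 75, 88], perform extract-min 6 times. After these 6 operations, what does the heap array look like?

[45, 46, 75, 79, 83, 88]

extract-min #1 returns 1:
  remove root 1; move last element 88 to root → [88, 4, 30, 5, 45, 38, 79, 46, 14, 83, 75]
  88 vs smaller child 4 at index 1, swap → [4, 88, 30, 5, 45, 38, 79, 46, 14, 83, 75]
  88 vs smaller child 5 at index 3, swap → [4, 5, 30, 88, 45, 38, 79, 46, 14, 83, 75]
  88 vs smaller child 14 at index 8, swap → [4, 5, 30, 14, 45, 38, 79, 46, 88, 83, 75]
extract-min #2 returns 4:
  remove root 4; move last element 75 to root → [75, 5, 30, 14, 45, 38, 79, 46, 88, 83]
  75 vs smaller child 5 at index 1, swap → [5, 75, 30, 14, 45, 38, 79, 46, 88, 83]
  75 vs smaller child 14 at index 3, swap → [5, 14, 30, 75, 45, 38, 79, 46, 88, 83]
  75 vs smaller child 46 at index 7, swap → [5, 14, 30, 46, 45, 38, 79, 75, 88, 83]
extract-min #3 returns 5:
  remove root 5; move last element 83 to root → [83, 14, 30, 46, 45, 38, 79, 75, 88]
  83 vs smaller child 14 at index 1, swap → [14, 83, 30, 46, 45, 38, 79, 75, 88]
  83 vs smaller child 45 at index 4, swap → [14, 45, 30, 46, 83, 38, 79, 75, 88]
extract-min #4 returns 14:
  remove root 14; move last element 88 to root → [88, 45, 30, 46, 83, 38, 79, 75]
  88 vs smaller child 30 at index 2, swap → [30, 45, 88, 46, 83, 38, 79, 75]
  88 vs smaller child 38 at index 5, swap → [30, 45, 38, 46, 83, 88, 79, 75]
extract-min #5 returns 30:
  remove root 30; move last element 75 to root → [75, 45, 38, 46, 83, 88, 79]
  75 vs smaller child 38 at index 2, swap → [38, 45, 75, 46, 83, 88, 79]
extract-min #6 returns 38:
  remove root 38; move last element 79 to root → [79, 45, 75, 46, 83, 88]
  79 vs smaller child 45 at index 1, swap → [45, 79, 75, 46, 83, 88]
  79 vs smaller child 46 at index 3, swap → [45, 46, 75, 79, 83, 88]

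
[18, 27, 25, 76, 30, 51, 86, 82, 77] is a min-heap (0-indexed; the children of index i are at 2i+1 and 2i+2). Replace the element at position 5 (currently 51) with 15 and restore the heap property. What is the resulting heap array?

set index 5 from 51 to 15 → [18, 27, 25, 76, 30, 15, 86, 82, 77]
15 < parent 25 at index 2, swap → [18, 27, 15, 76, 30, 25, 86, 82, 77]
15 < parent 18 at index 0, swap → [15, 27, 18, 76, 30, 25, 86, 82, 77]

[15, 27, 18, 76, 30, 25, 86, 82, 77]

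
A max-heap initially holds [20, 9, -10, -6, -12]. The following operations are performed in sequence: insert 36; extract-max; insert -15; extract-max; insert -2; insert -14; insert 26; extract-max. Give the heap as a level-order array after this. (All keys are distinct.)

insert 36:
  append 36 at index 5 → [20, 9, -10, -6, -12, 36]
  36 > parent -10 at index 2, swap → [20, 9, 36, -6, -12, -10]
  36 > parent 20 at index 0, swap → [36, 9, 20, -6, -12, -10]
extract-max → returns 36:
  remove root 36; move last element -10 to root → [-10, 9, 20, -6, -12]
  -10 vs larger child 20 at index 2, swap → [20, 9, -10, -6, -12]
insert -15:
  append -15 at index 5 → [20, 9, -10, -6, -12, -15] (no swap needed)
extract-max → returns 20:
  remove root 20; move last element -15 to root → [-15, 9, -10, -6, -12]
  -15 vs larger child 9 at index 1, swap → [9, -15, -10, -6, -12]
  -15 vs larger child -6 at index 3, swap → [9, -6, -10, -15, -12]
insert -2:
  append -2 at index 5 → [9, -6, -10, -15, -12, -2]
  -2 > parent -10 at index 2, swap → [9, -6, -2, -15, -12, -10]
insert -14:
  append -14 at index 6 → [9, -6, -2, -15, -12, -10, -14] (no swap needed)
insert 26:
  append 26 at index 7 → [9, -6, -2, -15, -12, -10, -14, 26]
  26 > parent -15 at index 3, swap → [9, -6, -2, 26, -12, -10, -14, -15]
  26 > parent -6 at index 1, swap → [9, 26, -2, -6, -12, -10, -14, -15]
  26 > parent 9 at index 0, swap → [26, 9, -2, -6, -12, -10, -14, -15]
extract-max → returns 26:
  remove root 26; move last element -15 to root → [-15, 9, -2, -6, -12, -10, -14]
  -15 vs larger child 9 at index 1, swap → [9, -15, -2, -6, -12, -10, -14]
  -15 vs larger child -6 at index 3, swap → [9, -6, -2, -15, -12, -10, -14]

[9, -6, -2, -15, -12, -10, -14]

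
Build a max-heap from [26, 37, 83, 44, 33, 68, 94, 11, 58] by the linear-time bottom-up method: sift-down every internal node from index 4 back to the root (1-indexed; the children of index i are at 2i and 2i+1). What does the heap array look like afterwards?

[94, 58, 83, 44, 33, 68, 26, 11, 37]

sift down from index 4:
  44 vs larger child 58 at index 9, swap → [26, 37, 83, 58, 33, 68, 94, 11, 44]
sift down from index 3:
  83 vs larger child 94 at index 7, swap → [26, 37, 94, 58, 33, 68, 83, 11, 44]
sift down from index 2:
  37 vs larger child 58 at index 4, swap → [26, 58, 94, 37, 33, 68, 83, 11, 44]
  37 vs larger child 44 at index 9, swap → [26, 58, 94, 44, 33, 68, 83, 11, 37]
sift down from index 1:
  26 vs larger child 94 at index 3, swap → [94, 58, 26, 44, 33, 68, 83, 11, 37]
  26 vs larger child 83 at index 7, swap → [94, 58, 83, 44, 33, 68, 26, 11, 37]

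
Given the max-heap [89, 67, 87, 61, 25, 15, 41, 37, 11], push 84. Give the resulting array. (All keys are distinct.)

append 84 at index 9 → [89, 67, 87, 61, 25, 15, 41, 37, 11, 84]
84 > parent 25 at index 4, swap → [89, 67, 87, 61, 84, 15, 41, 37, 11, 25]
84 > parent 67 at index 1, swap → [89, 84, 87, 61, 67, 15, 41, 37, 11, 25]

[89, 84, 87, 61, 67, 15, 41, 37, 11, 25]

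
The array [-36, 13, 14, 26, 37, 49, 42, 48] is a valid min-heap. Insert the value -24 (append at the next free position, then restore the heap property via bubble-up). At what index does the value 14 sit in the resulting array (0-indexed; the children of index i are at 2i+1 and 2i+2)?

append -24 at index 8 → [-36, 13, 14, 26, 37, 49, 42, 48, -24]
-24 < parent 26 at index 3, swap → [-36, 13, 14, -24, 37, 49, 42, 48, 26]
-24 < parent 13 at index 1, swap → [-36, -24, 14, 13, 37, 49, 42, 48, 26]
resulting array: [-36, -24, 14, 13, 37, 49, 42, 48, 26]

2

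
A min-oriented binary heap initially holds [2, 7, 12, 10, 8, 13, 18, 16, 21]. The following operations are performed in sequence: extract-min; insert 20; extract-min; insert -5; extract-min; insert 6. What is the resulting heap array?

extract-min → returns 2:
  remove root 2; move last element 21 to root → [21, 7, 12, 10, 8, 13, 18, 16]
  21 vs smaller child 7 at index 1, swap → [7, 21, 12, 10, 8, 13, 18, 16]
  21 vs smaller child 8 at index 4, swap → [7, 8, 12, 10, 21, 13, 18, 16]
insert 20:
  append 20 at index 8 → [7, 8, 12, 10, 21, 13, 18, 16, 20] (no swap needed)
extract-min → returns 7:
  remove root 7; move last element 20 to root → [20, 8, 12, 10, 21, 13, 18, 16]
  20 vs smaller child 8 at index 1, swap → [8, 20, 12, 10, 21, 13, 18, 16]
  20 vs smaller child 10 at index 3, swap → [8, 10, 12, 20, 21, 13, 18, 16]
  20 vs only child 16 at index 7, swap → [8, 10, 12, 16, 21, 13, 18, 20]
insert -5:
  append -5 at index 8 → [8, 10, 12, 16, 21, 13, 18, 20, -5]
  -5 < parent 16 at index 3, swap → [8, 10, 12, -5, 21, 13, 18, 20, 16]
  -5 < parent 10 at index 1, swap → [8, -5, 12, 10, 21, 13, 18, 20, 16]
  -5 < parent 8 at index 0, swap → [-5, 8, 12, 10, 21, 13, 18, 20, 16]
extract-min → returns -5:
  remove root -5; move last element 16 to root → [16, 8, 12, 10, 21, 13, 18, 20]
  16 vs smaller child 8 at index 1, swap → [8, 16, 12, 10, 21, 13, 18, 20]
  16 vs smaller child 10 at index 3, swap → [8, 10, 12, 16, 21, 13, 18, 20]
insert 6:
  append 6 at index 8 → [8, 10, 12, 16, 21, 13, 18, 20, 6]
  6 < parent 16 at index 3, swap → [8, 10, 12, 6, 21, 13, 18, 20, 16]
  6 < parent 10 at index 1, swap → [8, 6, 12, 10, 21, 13, 18, 20, 16]
  6 < parent 8 at index 0, swap → [6, 8, 12, 10, 21, 13, 18, 20, 16]

[6, 8, 12, 10, 21, 13, 18, 20, 16]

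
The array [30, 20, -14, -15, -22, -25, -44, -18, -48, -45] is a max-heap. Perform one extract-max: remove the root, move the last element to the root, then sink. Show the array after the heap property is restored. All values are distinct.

remove root 30; move last element -45 to root → [-45, 20, -14, -15, -22, -25, -44, -18, -48]
-45 vs larger child 20 at index 1, swap → [20, -45, -14, -15, -22, -25, -44, -18, -48]
-45 vs larger child -15 at index 3, swap → [20, -15, -14, -45, -22, -25, -44, -18, -48]
-45 vs larger child -18 at index 7, swap → [20, -15, -14, -18, -22, -25, -44, -45, -48]

[20, -15, -14, -18, -22, -25, -44, -45, -48]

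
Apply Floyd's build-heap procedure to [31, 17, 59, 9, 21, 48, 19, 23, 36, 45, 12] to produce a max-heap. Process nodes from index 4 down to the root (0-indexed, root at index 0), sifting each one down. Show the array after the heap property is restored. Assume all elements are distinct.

[59, 45, 48, 36, 21, 31, 19, 23, 9, 17, 12]

sift down from index 4:
  21 vs larger child 45 at index 9, swap → [31, 17, 59, 9, 45, 48, 19, 23, 36, 21, 12]
sift down from index 3:
  9 vs larger child 36 at index 8, swap → [31, 17, 59, 36, 45, 48, 19, 23, 9, 21, 12]
sift down from index 2: already satisfies heap property
sift down from index 1:
  17 vs larger child 45 at index 4, swap → [31, 45, 59, 36, 17, 48, 19, 23, 9, 21, 12]
  17 vs larger child 21 at index 9, swap → [31, 45, 59, 36, 21, 48, 19, 23, 9, 17, 12]
sift down from index 0:
  31 vs larger child 59 at index 2, swap → [59, 45, 31, 36, 21, 48, 19, 23, 9, 17, 12]
  31 vs larger child 48 at index 5, swap → [59, 45, 48, 36, 21, 31, 19, 23, 9, 17, 12]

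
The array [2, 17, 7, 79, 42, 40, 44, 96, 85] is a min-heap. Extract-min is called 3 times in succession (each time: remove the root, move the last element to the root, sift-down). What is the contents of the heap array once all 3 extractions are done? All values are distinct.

extract-min #1 returns 2:
  remove root 2; move last element 85 to root → [85, 17, 7, 79, 42, 40, 44, 96]
  85 vs smaller child 7 at index 2, swap → [7, 17, 85, 79, 42, 40, 44, 96]
  85 vs smaller child 40 at index 5, swap → [7, 17, 40, 79, 42, 85, 44, 96]
extract-min #2 returns 7:
  remove root 7; move last element 96 to root → [96, 17, 40, 79, 42, 85, 44]
  96 vs smaller child 17 at index 1, swap → [17, 96, 40, 79, 42, 85, 44]
  96 vs smaller child 42 at index 4, swap → [17, 42, 40, 79, 96, 85, 44]
extract-min #3 returns 17:
  remove root 17; move last element 44 to root → [44, 42, 40, 79, 96, 85]
  44 vs smaller child 40 at index 2, swap → [40, 42, 44, 79, 96, 85]

[40, 42, 44, 79, 96, 85]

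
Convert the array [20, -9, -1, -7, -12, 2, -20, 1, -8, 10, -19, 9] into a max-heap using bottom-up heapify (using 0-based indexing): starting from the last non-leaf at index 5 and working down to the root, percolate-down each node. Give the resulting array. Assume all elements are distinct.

sift down from index 5:
  2 vs only child 9 at index 11, swap → [20, -9, -1, -7, -12, 9, -20, 1, -8, 10, -19, 2]
sift down from index 4:
  -12 vs larger child 10 at index 9, swap → [20, -9, -1, -7, 10, 9, -20, 1, -8, -12, -19, 2]
sift down from index 3:
  -7 vs larger child 1 at index 7, swap → [20, -9, -1, 1, 10, 9, -20, -7, -8, -12, -19, 2]
sift down from index 2:
  -1 vs larger child 9 at index 5, swap → [20, -9, 9, 1, 10, -1, -20, -7, -8, -12, -19, 2]
  -1 vs only child 2 at index 11, swap → [20, -9, 9, 1, 10, 2, -20, -7, -8, -12, -19, -1]
sift down from index 1:
  -9 vs larger child 10 at index 4, swap → [20, 10, 9, 1, -9, 2, -20, -7, -8, -12, -19, -1]
sift down from index 0: already satisfies heap property

[20, 10, 9, 1, -9, 2, -20, -7, -8, -12, -19, -1]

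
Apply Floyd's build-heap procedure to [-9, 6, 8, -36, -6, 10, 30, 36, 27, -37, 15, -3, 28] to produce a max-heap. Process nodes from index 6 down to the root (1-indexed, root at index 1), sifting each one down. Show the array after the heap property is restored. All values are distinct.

sift down from index 6:
  10 vs larger child 28 at index 13, swap → [-9, 6, 8, -36, -6, 28, 30, 36, 27, -37, 15, -3, 10]
sift down from index 5:
  -6 vs larger child 15 at index 11, swap → [-9, 6, 8, -36, 15, 28, 30, 36, 27, -37, -6, -3, 10]
sift down from index 4:
  -36 vs larger child 36 at index 8, swap → [-9, 6, 8, 36, 15, 28, 30, -36, 27, -37, -6, -3, 10]
sift down from index 3:
  8 vs larger child 30 at index 7, swap → [-9, 6, 30, 36, 15, 28, 8, -36, 27, -37, -6, -3, 10]
sift down from index 2:
  6 vs larger child 36 at index 4, swap → [-9, 36, 30, 6, 15, 28, 8, -36, 27, -37, -6, -3, 10]
  6 vs larger child 27 at index 9, swap → [-9, 36, 30, 27, 15, 28, 8, -36, 6, -37, -6, -3, 10]
sift down from index 1:
  -9 vs larger child 36 at index 2, swap → [36, -9, 30, 27, 15, 28, 8, -36, 6, -37, -6, -3, 10]
  -9 vs larger child 27 at index 4, swap → [36, 27, 30, -9, 15, 28, 8, -36, 6, -37, -6, -3, 10]
  -9 vs larger child 6 at index 9, swap → [36, 27, 30, 6, 15, 28, 8, -36, -9, -37, -6, -3, 10]

[36, 27, 30, 6, 15, 28, 8, -36, -9, -37, -6, -3, 10]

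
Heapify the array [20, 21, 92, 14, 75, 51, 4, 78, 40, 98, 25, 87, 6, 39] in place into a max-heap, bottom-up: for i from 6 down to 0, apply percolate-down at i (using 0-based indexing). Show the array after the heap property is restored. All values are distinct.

sift down from index 6:
  4 vs only child 39 at index 13, swap → [20, 21, 92, 14, 75, 51, 39, 78, 40, 98, 25, 87, 6, 4]
sift down from index 5:
  51 vs larger child 87 at index 11, swap → [20, 21, 92, 14, 75, 87, 39, 78, 40, 98, 25, 51, 6, 4]
sift down from index 4:
  75 vs larger child 98 at index 9, swap → [20, 21, 92, 14, 98, 87, 39, 78, 40, 75, 25, 51, 6, 4]
sift down from index 3:
  14 vs larger child 78 at index 7, swap → [20, 21, 92, 78, 98, 87, 39, 14, 40, 75, 25, 51, 6, 4]
sift down from index 2: already satisfies heap property
sift down from index 1:
  21 vs larger child 98 at index 4, swap → [20, 98, 92, 78, 21, 87, 39, 14, 40, 75, 25, 51, 6, 4]
  21 vs larger child 75 at index 9, swap → [20, 98, 92, 78, 75, 87, 39, 14, 40, 21, 25, 51, 6, 4]
sift down from index 0:
  20 vs larger child 98 at index 1, swap → [98, 20, 92, 78, 75, 87, 39, 14, 40, 21, 25, 51, 6, 4]
  20 vs larger child 78 at index 3, swap → [98, 78, 92, 20, 75, 87, 39, 14, 40, 21, 25, 51, 6, 4]
  20 vs larger child 40 at index 8, swap → [98, 78, 92, 40, 75, 87, 39, 14, 20, 21, 25, 51, 6, 4]

[98, 78, 92, 40, 75, 87, 39, 14, 20, 21, 25, 51, 6, 4]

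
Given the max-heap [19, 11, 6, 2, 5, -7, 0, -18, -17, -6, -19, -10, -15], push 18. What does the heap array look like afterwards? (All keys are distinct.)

[19, 11, 18, 2, 5, -7, 6, -18, -17, -6, -19, -10, -15, 0]

append 18 at index 13 → [19, 11, 6, 2, 5, -7, 0, -18, -17, -6, -19, -10, -15, 18]
18 > parent 0 at index 6, swap → [19, 11, 6, 2, 5, -7, 18, -18, -17, -6, -19, -10, -15, 0]
18 > parent 6 at index 2, swap → [19, 11, 18, 2, 5, -7, 6, -18, -17, -6, -19, -10, -15, 0]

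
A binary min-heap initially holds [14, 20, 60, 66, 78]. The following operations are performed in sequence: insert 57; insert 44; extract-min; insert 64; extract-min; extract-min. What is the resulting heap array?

[57, 64, 60, 66, 78]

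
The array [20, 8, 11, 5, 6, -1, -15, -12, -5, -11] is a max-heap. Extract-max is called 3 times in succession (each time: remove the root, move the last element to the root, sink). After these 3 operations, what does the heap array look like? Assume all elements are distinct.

extract-max #1 returns 20:
  remove root 20; move last element -11 to root → [-11, 8, 11, 5, 6, -1, -15, -12, -5]
  -11 vs larger child 11 at index 2, swap → [11, 8, -11, 5, 6, -1, -15, -12, -5]
  -11 vs larger child -1 at index 5, swap → [11, 8, -1, 5, 6, -11, -15, -12, -5]
extract-max #2 returns 11:
  remove root 11; move last element -5 to root → [-5, 8, -1, 5, 6, -11, -15, -12]
  -5 vs larger child 8 at index 1, swap → [8, -5, -1, 5, 6, -11, -15, -12]
  -5 vs larger child 6 at index 4, swap → [8, 6, -1, 5, -5, -11, -15, -12]
extract-max #3 returns 8:
  remove root 8; move last element -12 to root → [-12, 6, -1, 5, -5, -11, -15]
  -12 vs larger child 6 at index 1, swap → [6, -12, -1, 5, -5, -11, -15]
  -12 vs larger child 5 at index 3, swap → [6, 5, -1, -12, -5, -11, -15]

[6, 5, -1, -12, -5, -11, -15]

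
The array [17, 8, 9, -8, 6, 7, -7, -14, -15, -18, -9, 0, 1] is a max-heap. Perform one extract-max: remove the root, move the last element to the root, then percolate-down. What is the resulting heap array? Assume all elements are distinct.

[9, 8, 7, -8, 6, 1, -7, -14, -15, -18, -9, 0]

remove root 17; move last element 1 to root → [1, 8, 9, -8, 6, 7, -7, -14, -15, -18, -9, 0]
1 vs larger child 9 at index 2, swap → [9, 8, 1, -8, 6, 7, -7, -14, -15, -18, -9, 0]
1 vs larger child 7 at index 5, swap → [9, 8, 7, -8, 6, 1, -7, -14, -15, -18, -9, 0]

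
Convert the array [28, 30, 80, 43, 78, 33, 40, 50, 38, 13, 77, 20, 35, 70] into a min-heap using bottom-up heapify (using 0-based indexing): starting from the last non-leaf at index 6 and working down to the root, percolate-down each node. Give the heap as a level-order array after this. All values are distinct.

sift down from index 6: already satisfies heap property
sift down from index 5:
  33 vs smaller child 20 at index 11, swap → [28, 30, 80, 43, 78, 20, 40, 50, 38, 13, 77, 33, 35, 70]
sift down from index 4:
  78 vs smaller child 13 at index 9, swap → [28, 30, 80, 43, 13, 20, 40, 50, 38, 78, 77, 33, 35, 70]
sift down from index 3:
  43 vs smaller child 38 at index 8, swap → [28, 30, 80, 38, 13, 20, 40, 50, 43, 78, 77, 33, 35, 70]
sift down from index 2:
  80 vs smaller child 20 at index 5, swap → [28, 30, 20, 38, 13, 80, 40, 50, 43, 78, 77, 33, 35, 70]
  80 vs smaller child 33 at index 11, swap → [28, 30, 20, 38, 13, 33, 40, 50, 43, 78, 77, 80, 35, 70]
sift down from index 1:
  30 vs smaller child 13 at index 4, swap → [28, 13, 20, 38, 30, 33, 40, 50, 43, 78, 77, 80, 35, 70]
sift down from index 0:
  28 vs smaller child 13 at index 1, swap → [13, 28, 20, 38, 30, 33, 40, 50, 43, 78, 77, 80, 35, 70]

[13, 28, 20, 38, 30, 33, 40, 50, 43, 78, 77, 80, 35, 70]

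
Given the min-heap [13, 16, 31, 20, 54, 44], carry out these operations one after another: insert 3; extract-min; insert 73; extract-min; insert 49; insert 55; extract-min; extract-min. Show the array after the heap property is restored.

insert 3:
  append 3 at index 6 → [13, 16, 31, 20, 54, 44, 3]
  3 < parent 31 at index 2, swap → [13, 16, 3, 20, 54, 44, 31]
  3 < parent 13 at index 0, swap → [3, 16, 13, 20, 54, 44, 31]
extract-min → returns 3:
  remove root 3; move last element 31 to root → [31, 16, 13, 20, 54, 44]
  31 vs smaller child 13 at index 2, swap → [13, 16, 31, 20, 54, 44]
insert 73:
  append 73 at index 6 → [13, 16, 31, 20, 54, 44, 73] (no swap needed)
extract-min → returns 13:
  remove root 13; move last element 73 to root → [73, 16, 31, 20, 54, 44]
  73 vs smaller child 16 at index 1, swap → [16, 73, 31, 20, 54, 44]
  73 vs smaller child 20 at index 3, swap → [16, 20, 31, 73, 54, 44]
insert 49:
  append 49 at index 6 → [16, 20, 31, 73, 54, 44, 49] (no swap needed)
insert 55:
  append 55 at index 7 → [16, 20, 31, 73, 54, 44, 49, 55]
  55 < parent 73 at index 3, swap → [16, 20, 31, 55, 54, 44, 49, 73]
extract-min → returns 16:
  remove root 16; move last element 73 to root → [73, 20, 31, 55, 54, 44, 49]
  73 vs smaller child 20 at index 1, swap → [20, 73, 31, 55, 54, 44, 49]
  73 vs smaller child 54 at index 4, swap → [20, 54, 31, 55, 73, 44, 49]
extract-min → returns 20:
  remove root 20; move last element 49 to root → [49, 54, 31, 55, 73, 44]
  49 vs smaller child 31 at index 2, swap → [31, 54, 49, 55, 73, 44]
  49 vs only child 44 at index 5, swap → [31, 54, 44, 55, 73, 49]

[31, 54, 44, 55, 73, 49]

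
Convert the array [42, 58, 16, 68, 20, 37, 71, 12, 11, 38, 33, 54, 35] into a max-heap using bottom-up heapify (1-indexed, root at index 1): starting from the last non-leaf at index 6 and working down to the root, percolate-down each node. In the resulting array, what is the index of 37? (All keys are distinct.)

12

sift down from index 6:
  37 vs larger child 54 at index 12, swap → [42, 58, 16, 68, 20, 54, 71, 12, 11, 38, 33, 37, 35]
sift down from index 5:
  20 vs larger child 38 at index 10, swap → [42, 58, 16, 68, 38, 54, 71, 12, 11, 20, 33, 37, 35]
sift down from index 4: already satisfies heap property
sift down from index 3:
  16 vs larger child 71 at index 7, swap → [42, 58, 71, 68, 38, 54, 16, 12, 11, 20, 33, 37, 35]
sift down from index 2:
  58 vs larger child 68 at index 4, swap → [42, 68, 71, 58, 38, 54, 16, 12, 11, 20, 33, 37, 35]
sift down from index 1:
  42 vs larger child 71 at index 3, swap → [71, 68, 42, 58, 38, 54, 16, 12, 11, 20, 33, 37, 35]
  42 vs larger child 54 at index 6, swap → [71, 68, 54, 58, 38, 42, 16, 12, 11, 20, 33, 37, 35]
resulting array: [71, 68, 54, 58, 38, 42, 16, 12, 11, 20, 33, 37, 35]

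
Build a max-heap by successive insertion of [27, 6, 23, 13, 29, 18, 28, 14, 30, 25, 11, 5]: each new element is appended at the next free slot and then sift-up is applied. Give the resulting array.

Insert 27:
  append 27 at index 0 → [27] (no swap needed)
Insert 6:
  append 6 at index 1 → [27, 6] (no swap needed)
Insert 23:
  append 23 at index 2 → [27, 6, 23] (no swap needed)
Insert 13:
  append 13 at index 3 → [27, 6, 23, 13]
  13 > parent 6 at index 1, swap → [27, 13, 23, 6]
Insert 29:
  append 29 at index 4 → [27, 13, 23, 6, 29]
  29 > parent 13 at index 1, swap → [27, 29, 23, 6, 13]
  29 > parent 27 at index 0, swap → [29, 27, 23, 6, 13]
Insert 18:
  append 18 at index 5 → [29, 27, 23, 6, 13, 18] (no swap needed)
Insert 28:
  append 28 at index 6 → [29, 27, 23, 6, 13, 18, 28]
  28 > parent 23 at index 2, swap → [29, 27, 28, 6, 13, 18, 23]
Insert 14:
  append 14 at index 7 → [29, 27, 28, 6, 13, 18, 23, 14]
  14 > parent 6 at index 3, swap → [29, 27, 28, 14, 13, 18, 23, 6]
Insert 30:
  append 30 at index 8 → [29, 27, 28, 14, 13, 18, 23, 6, 30]
  30 > parent 14 at index 3, swap → [29, 27, 28, 30, 13, 18, 23, 6, 14]
  30 > parent 27 at index 1, swap → [29, 30, 28, 27, 13, 18, 23, 6, 14]
  30 > parent 29 at index 0, swap → [30, 29, 28, 27, 13, 18, 23, 6, 14]
Insert 25:
  append 25 at index 9 → [30, 29, 28, 27, 13, 18, 23, 6, 14, 25]
  25 > parent 13 at index 4, swap → [30, 29, 28, 27, 25, 18, 23, 6, 14, 13]
Insert 11:
  append 11 at index 10 → [30, 29, 28, 27, 25, 18, 23, 6, 14, 13, 11] (no swap needed)
Insert 5:
  append 5 at index 11 → [30, 29, 28, 27, 25, 18, 23, 6, 14, 13, 11, 5] (no swap needed)

[30, 29, 28, 27, 25, 18, 23, 6, 14, 13, 11, 5]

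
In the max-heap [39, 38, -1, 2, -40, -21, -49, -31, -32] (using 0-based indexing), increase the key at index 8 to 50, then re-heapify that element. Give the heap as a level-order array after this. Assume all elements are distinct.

[50, 39, -1, 38, -40, -21, -49, -31, 2]

set index 8 from -32 to 50 → [39, 38, -1, 2, -40, -21, -49, -31, 50]
50 > parent 2 at index 3, swap → [39, 38, -1, 50, -40, -21, -49, -31, 2]
50 > parent 38 at index 1, swap → [39, 50, -1, 38, -40, -21, -49, -31, 2]
50 > parent 39 at index 0, swap → [50, 39, -1, 38, -40, -21, -49, -31, 2]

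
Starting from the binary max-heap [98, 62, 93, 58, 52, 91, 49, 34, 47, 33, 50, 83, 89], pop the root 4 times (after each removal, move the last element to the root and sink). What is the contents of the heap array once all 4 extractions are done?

extract-max #1 returns 98:
  remove root 98; move last element 89 to root → [89, 62, 93, 58, 52, 91, 49, 34, 47, 33, 50, 83]
  89 vs larger child 93 at index 2, swap → [93, 62, 89, 58, 52, 91, 49, 34, 47, 33, 50, 83]
  89 vs larger child 91 at index 5, swap → [93, 62, 91, 58, 52, 89, 49, 34, 47, 33, 50, 83]
extract-max #2 returns 93:
  remove root 93; move last element 83 to root → [83, 62, 91, 58, 52, 89, 49, 34, 47, 33, 50]
  83 vs larger child 91 at index 2, swap → [91, 62, 83, 58, 52, 89, 49, 34, 47, 33, 50]
  83 vs larger child 89 at index 5, swap → [91, 62, 89, 58, 52, 83, 49, 34, 47, 33, 50]
extract-max #3 returns 91:
  remove root 91; move last element 50 to root → [50, 62, 89, 58, 52, 83, 49, 34, 47, 33]
  50 vs larger child 89 at index 2, swap → [89, 62, 50, 58, 52, 83, 49, 34, 47, 33]
  50 vs larger child 83 at index 5, swap → [89, 62, 83, 58, 52, 50, 49, 34, 47, 33]
extract-max #4 returns 89:
  remove root 89; move last element 33 to root → [33, 62, 83, 58, 52, 50, 49, 34, 47]
  33 vs larger child 83 at index 2, swap → [83, 62, 33, 58, 52, 50, 49, 34, 47]
  33 vs larger child 50 at index 5, swap → [83, 62, 50, 58, 52, 33, 49, 34, 47]

[83, 62, 50, 58, 52, 33, 49, 34, 47]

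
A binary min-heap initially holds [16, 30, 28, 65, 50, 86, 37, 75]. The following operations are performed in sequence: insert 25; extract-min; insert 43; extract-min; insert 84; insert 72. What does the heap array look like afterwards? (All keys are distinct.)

[28, 30, 37, 43, 50, 86, 65, 75, 84, 72]

insert 25:
  append 25 at index 8 → [16, 30, 28, 65, 50, 86, 37, 75, 25]
  25 < parent 65 at index 3, swap → [16, 30, 28, 25, 50, 86, 37, 75, 65]
  25 < parent 30 at index 1, swap → [16, 25, 28, 30, 50, 86, 37, 75, 65]
extract-min → returns 16:
  remove root 16; move last element 65 to root → [65, 25, 28, 30, 50, 86, 37, 75]
  65 vs smaller child 25 at index 1, swap → [25, 65, 28, 30, 50, 86, 37, 75]
  65 vs smaller child 30 at index 3, swap → [25, 30, 28, 65, 50, 86, 37, 75]
insert 43:
  append 43 at index 8 → [25, 30, 28, 65, 50, 86, 37, 75, 43]
  43 < parent 65 at index 3, swap → [25, 30, 28, 43, 50, 86, 37, 75, 65]
extract-min → returns 25:
  remove root 25; move last element 65 to root → [65, 30, 28, 43, 50, 86, 37, 75]
  65 vs smaller child 28 at index 2, swap → [28, 30, 65, 43, 50, 86, 37, 75]
  65 vs smaller child 37 at index 6, swap → [28, 30, 37, 43, 50, 86, 65, 75]
insert 84:
  append 84 at index 8 → [28, 30, 37, 43, 50, 86, 65, 75, 84] (no swap needed)
insert 72:
  append 72 at index 9 → [28, 30, 37, 43, 50, 86, 65, 75, 84, 72] (no swap needed)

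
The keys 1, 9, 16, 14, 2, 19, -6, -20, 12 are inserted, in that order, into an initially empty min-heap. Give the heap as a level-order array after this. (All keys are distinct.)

[-20, -6, 1, 2, 9, 19, 16, 14, 12]

Insert 1:
  append 1 at index 0 → [1] (no swap needed)
Insert 9:
  append 9 at index 1 → [1, 9] (no swap needed)
Insert 16:
  append 16 at index 2 → [1, 9, 16] (no swap needed)
Insert 14:
  append 14 at index 3 → [1, 9, 16, 14] (no swap needed)
Insert 2:
  append 2 at index 4 → [1, 9, 16, 14, 2]
  2 < parent 9 at index 1, swap → [1, 2, 16, 14, 9]
Insert 19:
  append 19 at index 5 → [1, 2, 16, 14, 9, 19] (no swap needed)
Insert -6:
  append -6 at index 6 → [1, 2, 16, 14, 9, 19, -6]
  -6 < parent 16 at index 2, swap → [1, 2, -6, 14, 9, 19, 16]
  -6 < parent 1 at index 0, swap → [-6, 2, 1, 14, 9, 19, 16]
Insert -20:
  append -20 at index 7 → [-6, 2, 1, 14, 9, 19, 16, -20]
  -20 < parent 14 at index 3, swap → [-6, 2, 1, -20, 9, 19, 16, 14]
  -20 < parent 2 at index 1, swap → [-6, -20, 1, 2, 9, 19, 16, 14]
  -20 < parent -6 at index 0, swap → [-20, -6, 1, 2, 9, 19, 16, 14]
Insert 12:
  append 12 at index 8 → [-20, -6, 1, 2, 9, 19, 16, 14, 12] (no swap needed)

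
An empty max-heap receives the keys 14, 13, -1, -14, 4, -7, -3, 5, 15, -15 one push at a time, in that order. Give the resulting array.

[15, 14, -1, 13, 4, -7, -3, -14, 5, -15]

Insert 14:
  append 14 at index 0 → [14] (no swap needed)
Insert 13:
  append 13 at index 1 → [14, 13] (no swap needed)
Insert -1:
  append -1 at index 2 → [14, 13, -1] (no swap needed)
Insert -14:
  append -14 at index 3 → [14, 13, -1, -14] (no swap needed)
Insert 4:
  append 4 at index 4 → [14, 13, -1, -14, 4] (no swap needed)
Insert -7:
  append -7 at index 5 → [14, 13, -1, -14, 4, -7] (no swap needed)
Insert -3:
  append -3 at index 6 → [14, 13, -1, -14, 4, -7, -3] (no swap needed)
Insert 5:
  append 5 at index 7 → [14, 13, -1, -14, 4, -7, -3, 5]
  5 > parent -14 at index 3, swap → [14, 13, -1, 5, 4, -7, -3, -14]
Insert 15:
  append 15 at index 8 → [14, 13, -1, 5, 4, -7, -3, -14, 15]
  15 > parent 5 at index 3, swap → [14, 13, -1, 15, 4, -7, -3, -14, 5]
  15 > parent 13 at index 1, swap → [14, 15, -1, 13, 4, -7, -3, -14, 5]
  15 > parent 14 at index 0, swap → [15, 14, -1, 13, 4, -7, -3, -14, 5]
Insert -15:
  append -15 at index 9 → [15, 14, -1, 13, 4, -7, -3, -14, 5, -15] (no swap needed)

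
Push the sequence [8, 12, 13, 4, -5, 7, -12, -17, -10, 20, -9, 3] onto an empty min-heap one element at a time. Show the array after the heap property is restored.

[-17, -12, -5, -10, -9, 3, 7, 12, 4, 20, 8, 13]

Insert 8:
  append 8 at index 0 → [8] (no swap needed)
Insert 12:
  append 12 at index 1 → [8, 12] (no swap needed)
Insert 13:
  append 13 at index 2 → [8, 12, 13] (no swap needed)
Insert 4:
  append 4 at index 3 → [8, 12, 13, 4]
  4 < parent 12 at index 1, swap → [8, 4, 13, 12]
  4 < parent 8 at index 0, swap → [4, 8, 13, 12]
Insert -5:
  append -5 at index 4 → [4, 8, 13, 12, -5]
  -5 < parent 8 at index 1, swap → [4, -5, 13, 12, 8]
  -5 < parent 4 at index 0, swap → [-5, 4, 13, 12, 8]
Insert 7:
  append 7 at index 5 → [-5, 4, 13, 12, 8, 7]
  7 < parent 13 at index 2, swap → [-5, 4, 7, 12, 8, 13]
Insert -12:
  append -12 at index 6 → [-5, 4, 7, 12, 8, 13, -12]
  -12 < parent 7 at index 2, swap → [-5, 4, -12, 12, 8, 13, 7]
  -12 < parent -5 at index 0, swap → [-12, 4, -5, 12, 8, 13, 7]
Insert -17:
  append -17 at index 7 → [-12, 4, -5, 12, 8, 13, 7, -17]
  -17 < parent 12 at index 3, swap → [-12, 4, -5, -17, 8, 13, 7, 12]
  -17 < parent 4 at index 1, swap → [-12, -17, -5, 4, 8, 13, 7, 12]
  -17 < parent -12 at index 0, swap → [-17, -12, -5, 4, 8, 13, 7, 12]
Insert -10:
  append -10 at index 8 → [-17, -12, -5, 4, 8, 13, 7, 12, -10]
  -10 < parent 4 at index 3, swap → [-17, -12, -5, -10, 8, 13, 7, 12, 4]
Insert 20:
  append 20 at index 9 → [-17, -12, -5, -10, 8, 13, 7, 12, 4, 20] (no swap needed)
Insert -9:
  append -9 at index 10 → [-17, -12, -5, -10, 8, 13, 7, 12, 4, 20, -9]
  -9 < parent 8 at index 4, swap → [-17, -12, -5, -10, -9, 13, 7, 12, 4, 20, 8]
Insert 3:
  append 3 at index 11 → [-17, -12, -5, -10, -9, 13, 7, 12, 4, 20, 8, 3]
  3 < parent 13 at index 5, swap → [-17, -12, -5, -10, -9, 3, 7, 12, 4, 20, 8, 13]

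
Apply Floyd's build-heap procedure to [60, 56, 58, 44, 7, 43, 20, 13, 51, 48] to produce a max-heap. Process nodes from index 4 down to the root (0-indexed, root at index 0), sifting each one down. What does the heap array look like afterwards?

sift down from index 4:
  7 vs only child 48 at index 9, swap → [60, 56, 58, 44, 48, 43, 20, 13, 51, 7]
sift down from index 3:
  44 vs larger child 51 at index 8, swap → [60, 56, 58, 51, 48, 43, 20, 13, 44, 7]
sift down from index 2: already satisfies heap property
sift down from index 1: already satisfies heap property
sift down from index 0: already satisfies heap property

[60, 56, 58, 51, 48, 43, 20, 13, 44, 7]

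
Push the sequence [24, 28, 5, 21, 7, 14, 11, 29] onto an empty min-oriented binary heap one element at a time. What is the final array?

[5, 7, 11, 28, 21, 24, 14, 29]

Insert 24:
  append 24 at index 0 → [24] (no swap needed)
Insert 28:
  append 28 at index 1 → [24, 28] (no swap needed)
Insert 5:
  append 5 at index 2 → [24, 28, 5]
  5 < parent 24 at index 0, swap → [5, 28, 24]
Insert 21:
  append 21 at index 3 → [5, 28, 24, 21]
  21 < parent 28 at index 1, swap → [5, 21, 24, 28]
Insert 7:
  append 7 at index 4 → [5, 21, 24, 28, 7]
  7 < parent 21 at index 1, swap → [5, 7, 24, 28, 21]
Insert 14:
  append 14 at index 5 → [5, 7, 24, 28, 21, 14]
  14 < parent 24 at index 2, swap → [5, 7, 14, 28, 21, 24]
Insert 11:
  append 11 at index 6 → [5, 7, 14, 28, 21, 24, 11]
  11 < parent 14 at index 2, swap → [5, 7, 11, 28, 21, 24, 14]
Insert 29:
  append 29 at index 7 → [5, 7, 11, 28, 21, 24, 14, 29] (no swap needed)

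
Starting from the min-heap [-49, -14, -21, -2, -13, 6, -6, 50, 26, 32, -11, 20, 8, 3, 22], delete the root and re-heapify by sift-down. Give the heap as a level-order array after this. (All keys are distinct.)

[-21, -14, -6, -2, -13, 6, 3, 50, 26, 32, -11, 20, 8, 22]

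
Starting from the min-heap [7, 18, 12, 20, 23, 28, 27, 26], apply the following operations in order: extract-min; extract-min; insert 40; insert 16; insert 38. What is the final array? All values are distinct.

[16, 18, 26, 20, 23, 28, 40, 27, 38]

extract-min → returns 7:
  remove root 7; move last element 26 to root → [26, 18, 12, 20, 23, 28, 27]
  26 vs smaller child 12 at index 2, swap → [12, 18, 26, 20, 23, 28, 27]
extract-min → returns 12:
  remove root 12; move last element 27 to root → [27, 18, 26, 20, 23, 28]
  27 vs smaller child 18 at index 1, swap → [18, 27, 26, 20, 23, 28]
  27 vs smaller child 20 at index 3, swap → [18, 20, 26, 27, 23, 28]
insert 40:
  append 40 at index 6 → [18, 20, 26, 27, 23, 28, 40] (no swap needed)
insert 16:
  append 16 at index 7 → [18, 20, 26, 27, 23, 28, 40, 16]
  16 < parent 27 at index 3, swap → [18, 20, 26, 16, 23, 28, 40, 27]
  16 < parent 20 at index 1, swap → [18, 16, 26, 20, 23, 28, 40, 27]
  16 < parent 18 at index 0, swap → [16, 18, 26, 20, 23, 28, 40, 27]
insert 38:
  append 38 at index 8 → [16, 18, 26, 20, 23, 28, 40, 27, 38] (no swap needed)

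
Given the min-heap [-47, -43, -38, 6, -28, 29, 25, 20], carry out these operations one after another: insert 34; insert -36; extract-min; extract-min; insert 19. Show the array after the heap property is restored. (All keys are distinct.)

[-38, -36, 25, 6, -28, 29, 34, 20, 19]

insert 34:
  append 34 at index 8 → [-47, -43, -38, 6, -28, 29, 25, 20, 34] (no swap needed)
insert -36:
  append -36 at index 9 → [-47, -43, -38, 6, -28, 29, 25, 20, 34, -36]
  -36 < parent -28 at index 4, swap → [-47, -43, -38, 6, -36, 29, 25, 20, 34, -28]
extract-min → returns -47:
  remove root -47; move last element -28 to root → [-28, -43, -38, 6, -36, 29, 25, 20, 34]
  -28 vs smaller child -43 at index 1, swap → [-43, -28, -38, 6, -36, 29, 25, 20, 34]
  -28 vs smaller child -36 at index 4, swap → [-43, -36, -38, 6, -28, 29, 25, 20, 34]
extract-min → returns -43:
  remove root -43; move last element 34 to root → [34, -36, -38, 6, -28, 29, 25, 20]
  34 vs smaller child -38 at index 2, swap → [-38, -36, 34, 6, -28, 29, 25, 20]
  34 vs smaller child 25 at index 6, swap → [-38, -36, 25, 6, -28, 29, 34, 20]
insert 19:
  append 19 at index 8 → [-38, -36, 25, 6, -28, 29, 34, 20, 19] (no swap needed)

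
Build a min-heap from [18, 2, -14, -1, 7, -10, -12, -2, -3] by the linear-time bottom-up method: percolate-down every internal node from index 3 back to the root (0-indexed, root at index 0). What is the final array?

sift down from index 3:
  -1 vs smaller child -3 at index 8, swap → [18, 2, -14, -3, 7, -10, -12, -2, -1]
sift down from index 2: already satisfies heap property
sift down from index 1:
  2 vs smaller child -3 at index 3, swap → [18, -3, -14, 2, 7, -10, -12, -2, -1]
  2 vs smaller child -2 at index 7, swap → [18, -3, -14, -2, 7, -10, -12, 2, -1]
sift down from index 0:
  18 vs smaller child -14 at index 2, swap → [-14, -3, 18, -2, 7, -10, -12, 2, -1]
  18 vs smaller child -12 at index 6, swap → [-14, -3, -12, -2, 7, -10, 18, 2, -1]

[-14, -3, -12, -2, 7, -10, 18, 2, -1]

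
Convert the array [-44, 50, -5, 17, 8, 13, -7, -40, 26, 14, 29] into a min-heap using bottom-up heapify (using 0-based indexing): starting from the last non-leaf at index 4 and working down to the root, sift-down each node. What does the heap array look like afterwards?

[-44, -40, -7, 17, 8, 13, -5, 50, 26, 14, 29]

sift down from index 4: already satisfies heap property
sift down from index 3:
  17 vs smaller child -40 at index 7, swap → [-44, 50, -5, -40, 8, 13, -7, 17, 26, 14, 29]
sift down from index 2:
  -5 vs smaller child -7 at index 6, swap → [-44, 50, -7, -40, 8, 13, -5, 17, 26, 14, 29]
sift down from index 1:
  50 vs smaller child -40 at index 3, swap → [-44, -40, -7, 50, 8, 13, -5, 17, 26, 14, 29]
  50 vs smaller child 17 at index 7, swap → [-44, -40, -7, 17, 8, 13, -5, 50, 26, 14, 29]
sift down from index 0: already satisfies heap property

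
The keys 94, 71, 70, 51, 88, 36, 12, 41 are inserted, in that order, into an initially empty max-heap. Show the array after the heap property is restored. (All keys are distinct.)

[94, 88, 70, 51, 71, 36, 12, 41]

Insert 94:
  append 94 at index 0 → [94] (no swap needed)
Insert 71:
  append 71 at index 1 → [94, 71] (no swap needed)
Insert 70:
  append 70 at index 2 → [94, 71, 70] (no swap needed)
Insert 51:
  append 51 at index 3 → [94, 71, 70, 51] (no swap needed)
Insert 88:
  append 88 at index 4 → [94, 71, 70, 51, 88]
  88 > parent 71 at index 1, swap → [94, 88, 70, 51, 71]
Insert 36:
  append 36 at index 5 → [94, 88, 70, 51, 71, 36] (no swap needed)
Insert 12:
  append 12 at index 6 → [94, 88, 70, 51, 71, 36, 12] (no swap needed)
Insert 41:
  append 41 at index 7 → [94, 88, 70, 51, 71, 36, 12, 41] (no swap needed)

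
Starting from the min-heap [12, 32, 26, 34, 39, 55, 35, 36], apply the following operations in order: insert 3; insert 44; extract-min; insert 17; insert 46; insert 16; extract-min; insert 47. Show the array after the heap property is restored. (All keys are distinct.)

[16, 17, 26, 34, 32, 47, 35, 36, 44, 39, 46, 55]

insert 3:
  append 3 at index 8 → [12, 32, 26, 34, 39, 55, 35, 36, 3]
  3 < parent 34 at index 3, swap → [12, 32, 26, 3, 39, 55, 35, 36, 34]
  3 < parent 32 at index 1, swap → [12, 3, 26, 32, 39, 55, 35, 36, 34]
  3 < parent 12 at index 0, swap → [3, 12, 26, 32, 39, 55, 35, 36, 34]
insert 44:
  append 44 at index 9 → [3, 12, 26, 32, 39, 55, 35, 36, 34, 44] (no swap needed)
extract-min → returns 3:
  remove root 3; move last element 44 to root → [44, 12, 26, 32, 39, 55, 35, 36, 34]
  44 vs smaller child 12 at index 1, swap → [12, 44, 26, 32, 39, 55, 35, 36, 34]
  44 vs smaller child 32 at index 3, swap → [12, 32, 26, 44, 39, 55, 35, 36, 34]
  44 vs smaller child 34 at index 8, swap → [12, 32, 26, 34, 39, 55, 35, 36, 44]
insert 17:
  append 17 at index 9 → [12, 32, 26, 34, 39, 55, 35, 36, 44, 17]
  17 < parent 39 at index 4, swap → [12, 32, 26, 34, 17, 55, 35, 36, 44, 39]
  17 < parent 32 at index 1, swap → [12, 17, 26, 34, 32, 55, 35, 36, 44, 39]
insert 46:
  append 46 at index 10 → [12, 17, 26, 34, 32, 55, 35, 36, 44, 39, 46] (no swap needed)
insert 16:
  append 16 at index 11 → [12, 17, 26, 34, 32, 55, 35, 36, 44, 39, 46, 16]
  16 < parent 55 at index 5, swap → [12, 17, 26, 34, 32, 16, 35, 36, 44, 39, 46, 55]
  16 < parent 26 at index 2, swap → [12, 17, 16, 34, 32, 26, 35, 36, 44, 39, 46, 55]
extract-min → returns 12:
  remove root 12; move last element 55 to root → [55, 17, 16, 34, 32, 26, 35, 36, 44, 39, 46]
  55 vs smaller child 16 at index 2, swap → [16, 17, 55, 34, 32, 26, 35, 36, 44, 39, 46]
  55 vs smaller child 26 at index 5, swap → [16, 17, 26, 34, 32, 55, 35, 36, 44, 39, 46]
insert 47:
  append 47 at index 11 → [16, 17, 26, 34, 32, 55, 35, 36, 44, 39, 46, 47]
  47 < parent 55 at index 5, swap → [16, 17, 26, 34, 32, 47, 35, 36, 44, 39, 46, 55]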